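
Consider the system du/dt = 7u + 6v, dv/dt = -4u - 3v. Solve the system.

Coefficient matrix A = [[7, 6], [-4, -3]].
Characteristic polynomial det(A - λI) = λ^2 - 4λ + 3 = 0.
Eigenvalues λ = 1, 3.
For λ=1: (A-λI) row 1 is [6, 6], so an eigenvector is (-1, 1).
For λ=3: (A-λI) row 1 is [4, 6], so an eigenvector is (-3, 2).
General solution: C_1e^(t)(-1,1) + C_2e^(3t)(-3,2).

u(t) = -C_1e^(t) - 3C_2e^(3t), v(t) = C_1e^(t) + 2C_2e^(3t)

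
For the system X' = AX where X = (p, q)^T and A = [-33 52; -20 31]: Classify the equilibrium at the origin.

A = [[-33,52],[-20,31]]; det(A-λI) = λ^2 + 2λ + 17.
λ = -1 ± 4i: negative real part.

stable spiral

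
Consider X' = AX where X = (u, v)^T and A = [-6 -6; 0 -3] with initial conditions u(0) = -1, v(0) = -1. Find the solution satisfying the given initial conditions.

Coefficient matrix A = [[-6, -6], [0, -3]].
Characteristic polynomial det(A - λI) = λ^2 + 9λ + 18 = 0.
Eigenvalues λ = -3, -6.
For λ=-3: (A-λI) row 1 is [-3, -6], so an eigenvector is (2, -1).
For λ=-6: (A-λI) row 1 is [0, -6], so an eigenvector is (-1, 0).
General solution: K_1e^(-3t)(2,-1) + K_2e^(-6t)(-1,0).
Applying u(0)=-1, v(0)=-1 gives K_1=1, K_2=3.

u(t) = 2e^(-3t) - 3e^(-6t), v(t) = -e^(-3t)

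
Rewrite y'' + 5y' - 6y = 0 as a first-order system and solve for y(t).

y(t) = c_1e^(-6t) + c_2e^(t)

Let x_1 = y, x_2 = y'. Then x_1' = x_2 and x_2' = 6x_1 - 5x_2.
A = [[0,1],[6,-5]]; det(A-λI) = λ^2 + 5λ - 6.
Eigenvalues λ = -6, 1 with eigenvectors (1,-6), (1,1).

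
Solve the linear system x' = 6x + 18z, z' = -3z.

x(t) = -c_1e^(6t) + 2c_2e^(-3t), z(t) = -c_2e^(-3t)

Coefficient matrix A = [[6, 18], [0, -3]].
Characteristic polynomial det(A - λI) = λ^2 - 3λ - 18 = 0.
Eigenvalues λ = 6, -3.
For λ=6: (A-λI) row 1 is [0, 18], so an eigenvector is (-1, 0).
For λ=-3: (A-λI) row 1 is [9, 18], so an eigenvector is (2, -1).
General solution: c_1e^(6t)(-1,0) + c_2e^(-3t)(2,-1).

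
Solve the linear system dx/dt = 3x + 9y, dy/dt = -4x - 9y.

x(t) = 3C_1e^(-3t) + 3C_2te^(-3t) - C_2e^(-3t), y(t) = -2C_1e^(-3t) - 2C_2te^(-3t) + C_2e^(-3t)

Coefficient matrix A = [[3, 9], [-4, -9]].
Characteristic polynomial det(A - λI) = λ^2 + 6λ + 9 = 0.
Single eigenvalue λ = -3 with algebraic multiplicity 2.
Eigenvector v = (3,-2); generalized eigenvector w with (A-λI)w=v is (-1,1).
General solution: e^(-3t)[C_1·v + C_2·(t·v + w)].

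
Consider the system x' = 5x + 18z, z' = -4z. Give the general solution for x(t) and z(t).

x(t) = -K_1e^(5t) + 2K_2e^(-4t), z(t) = -K_2e^(-4t)

Coefficient matrix A = [[5, 18], [0, -4]].
Characteristic polynomial det(A - λI) = λ^2 - λ - 20 = 0.
Eigenvalues λ = 5, -4.
For λ=5: (A-λI) row 1 is [0, 18], so an eigenvector is (-1, 0).
For λ=-4: (A-λI) row 1 is [9, 18], so an eigenvector is (2, -1).
General solution: K_1e^(5t)(-1,0) + K_2e^(-4t)(2,-1).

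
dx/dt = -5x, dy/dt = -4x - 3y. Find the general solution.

Coefficient matrix A = [[-5, 0], [-4, -3]].
Characteristic polynomial det(A - λI) = λ^2 + 8λ + 15 = 0.
Eigenvalues λ = -3, -5.
For λ=-3: (A-λI) row 1 is [-2, 0], so an eigenvector is (0, 1).
For λ=-5: (A-λI) row 2 is [-4, 2], so an eigenvector is (-1, -2).
General solution: c_1e^(-3t)(0,1) + c_2e^(-5t)(-1,-2).

x(t) = -c_2e^(-5t), y(t) = c_1e^(-3t) - 2c_2e^(-5t)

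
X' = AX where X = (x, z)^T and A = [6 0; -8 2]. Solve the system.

Coefficient matrix A = [[6, 0], [-8, 2]].
Characteristic polynomial det(A - λI) = λ^2 - 8λ + 12 = 0.
Eigenvalues λ = 6, 2.
For λ=6: (A-λI) row 2 is [-8, -4], so an eigenvector is (1, -2).
For λ=2: (A-λI) row 1 is [4, 0], so an eigenvector is (0, -1).
General solution: C_1e^(6t)(1,-2) + C_2e^(2t)(0,-1).

x(t) = C_1e^(6t), z(t) = -2C_1e^(6t) - C_2e^(2t)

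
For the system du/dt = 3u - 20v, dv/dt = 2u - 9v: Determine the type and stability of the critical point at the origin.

A = [[3,-20],[2,-9]]; det(A-λI) = λ^2 + 6λ + 13.
λ = -3 ± 2i: negative real part.

stable spiral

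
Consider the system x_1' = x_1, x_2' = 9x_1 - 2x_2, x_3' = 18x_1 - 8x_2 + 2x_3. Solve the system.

Coefficient matrix A = [[1, 0, 0], [9, -2, 0], [18, -8, 2]].
det(A - λI) = 0 gives eigenvalues λ = 1, -2, 2.
For λ=1: eigenvector (1,3,6).
For λ=-2: eigenvector (0,1,2).
For λ=2: eigenvector (0,0,1).
General solution: C_1e^(t)(1,3,6) + C_2e^(-2t)(0,1,2) + C_3e^(2t)(0,0,1).

x_1(t) = C_1e^(t), x_2(t) = 3C_1e^(t) + C_2e^(-2t), x_3(t) = 6C_1e^(t) + 2C_2e^(-2t) + C_3e^(2t)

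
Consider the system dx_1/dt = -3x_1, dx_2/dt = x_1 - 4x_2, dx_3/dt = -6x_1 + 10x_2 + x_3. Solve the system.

Coefficient matrix A = [[-3, 0, 0], [1, -4, 0], [-6, 10, 1]].
det(A - λI) = 0 gives eigenvalues λ = -3, -4, 1.
For λ=-3: eigenvector (1,1,-1).
For λ=-4: eigenvector (0,1,-2).
For λ=1: eigenvector (0,0,1).
General solution: C_1e^(-3t)(1,1,-1) + C_2e^(-4t)(0,1,-2) + C_3e^(t)(0,0,1).

x_1(t) = C_1e^(-3t), x_2(t) = C_1e^(-3t) + C_2e^(-4t), x_3(t) = -C_1e^(-3t) - 2C_2e^(-4t) + C_3e^(t)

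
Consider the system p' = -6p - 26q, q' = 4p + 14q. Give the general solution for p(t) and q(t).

p(t) = -2c_1e^(4t)sin(2t) + 3c_1e^(4t)cos(2t) + 3c_2e^(4t)sin(2t) + 2c_2e^(4t)cos(2t), q(t) = c_1e^(4t)sin(2t) - c_1e^(4t)cos(2t) - c_2e^(4t)sin(2t) - c_2e^(4t)cos(2t)

Coefficient matrix A = [[-6, -26], [4, 14]].
Characteristic polynomial det(A - λI) = λ^2 - 8λ + 20 = 0.
Eigenvalues λ = 4 ± 2i (complex conjugate pair).
For λ=4+2i: an eigenvector is (3,-1) - i(-2,1) = (3 + 2i, -1 - i).
A real fundamental pair from Re and Im of e^((4+2i)t)v: X_1 = e^(4t)(cos(2t)·(3,-1) + sin(2t)·(-2,1)), X_2 = e^(4t)(sin(2t)·(3,-1) - cos(2t)·(-2,1)).
General solution: c_1X_1 + c_2X_2.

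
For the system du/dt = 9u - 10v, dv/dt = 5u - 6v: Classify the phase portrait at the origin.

A = [[9,-10],[5,-6]]; det(A-λI) = λ^2 - 3λ - 4.
λ = 4, -1: opposite signs.

saddle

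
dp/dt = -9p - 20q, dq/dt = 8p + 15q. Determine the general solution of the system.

Coefficient matrix A = [[-9, -20], [8, 15]].
Characteristic polynomial det(A - λI) = λ^2 - 6λ + 25 = 0.
Eigenvalues λ = 3 ± 4i (complex conjugate pair).
For λ=3+4i: an eigenvector is (-2,1) - i(1,-1) = (-2 - i, 1 + i).
A real fundamental pair from Re and Im of e^((3+4i)t)v: X_1 = e^(3t)(cos(4t)·(-2,1) + sin(4t)·(1,-1)), X_2 = e^(3t)(sin(4t)·(-2,1) - cos(4t)·(1,-1)).
General solution: c_1X_1 + c_2X_2.

p(t) = c_1e^(3t)sin(4t) - 2c_1e^(3t)cos(4t) - 2c_2e^(3t)sin(4t) - c_2e^(3t)cos(4t), q(t) = -c_1e^(3t)sin(4t) + c_1e^(3t)cos(4t) + c_2e^(3t)sin(4t) + c_2e^(3t)cos(4t)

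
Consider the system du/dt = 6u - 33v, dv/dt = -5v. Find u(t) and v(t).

u(t) = 3c_1e^(-5t) - c_2e^(6t), v(t) = c_1e^(-5t)

Coefficient matrix A = [[6, -33], [0, -5]].
Characteristic polynomial det(A - λI) = λ^2 - λ - 30 = 0.
Eigenvalues λ = -5, 6.
For λ=-5: (A-λI) row 1 is [11, -33], so an eigenvector is (3, 1).
For λ=6: (A-λI) row 1 is [0, -33], so an eigenvector is (-1, 0).
General solution: c_1e^(-5t)(3,1) + c_2e^(6t)(-1,0).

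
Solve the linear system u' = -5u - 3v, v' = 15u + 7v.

u(t) = -c_1e^(t)cos(3t) - c_2e^(t)sin(3t), v(t) = -c_1e^(t)sin(3t) + 2c_1e^(t)cos(3t) + 2c_2e^(t)sin(3t) + c_2e^(t)cos(3t)

Coefficient matrix A = [[-5, -3], [15, 7]].
Characteristic polynomial det(A - λI) = λ^2 - 2λ + 10 = 0.
Eigenvalues λ = 1 ± 3i (complex conjugate pair).
For λ=1+3i: an eigenvector is (-1,2) - i(0,-1) = (-1, 2 + i).
A real fundamental pair from Re and Im of e^((1+3i)t)v: X_1 = e^(t)(cos(3t)·(-1,2) + sin(3t)·(0,-1)), X_2 = e^(t)(sin(3t)·(-1,2) - cos(3t)·(0,-1)).
General solution: c_1X_1 + c_2X_2.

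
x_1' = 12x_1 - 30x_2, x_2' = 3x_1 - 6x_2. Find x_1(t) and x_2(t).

Coefficient matrix A = [[12, -30], [3, -6]].
Characteristic polynomial det(A - λI) = λ^2 - 6λ + 18 = 0.
Eigenvalues λ = 3 ± 3i (complex conjugate pair).
For λ=3+3i: an eigenvector is (3,1) - i(-1,0) = (3 + i, 1).
A real fundamental pair from Re and Im of e^((3+3i)t)v: X_1 = e^(3t)(cos(3t)·(3,1) + sin(3t)·(-1,0)), X_2 = e^(3t)(sin(3t)·(3,1) - cos(3t)·(-1,0)).
General solution: C_1X_1 + C_2X_2.

x_1(t) = -C_1e^(3t)sin(3t) + 3C_1e^(3t)cos(3t) + 3C_2e^(3t)sin(3t) + C_2e^(3t)cos(3t), x_2(t) = C_1e^(3t)cos(3t) + C_2e^(3t)sin(3t)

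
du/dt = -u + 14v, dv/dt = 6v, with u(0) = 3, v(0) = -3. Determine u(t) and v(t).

u(t) = -6e^(6t) + 9e^(-t), v(t) = -3e^(6t)

Coefficient matrix A = [[-1, 14], [0, 6]].
Characteristic polynomial det(A - λI) = λ^2 - 5λ - 6 = 0.
Eigenvalues λ = -1, 6.
For λ=-1: (A-λI) row 1 is [0, 14], so an eigenvector is (1, 0).
For λ=6: (A-λI) row 1 is [-7, 14], so an eigenvector is (2, 1).
General solution: K_1e^(-t)(1,0) + K_2e^(6t)(2,1).
Applying u(0)=3, v(0)=-3 gives K_1=9, K_2=-3.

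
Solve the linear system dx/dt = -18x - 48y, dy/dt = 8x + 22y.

Coefficient matrix A = [[-18, -48], [8, 22]].
Characteristic polynomial det(A - λI) = λ^2 - 4λ - 12 = 0.
Eigenvalues λ = 6, -2.
For λ=6: (A-λI) row 1 is [-24, -48], so an eigenvector is (-2, 1).
For λ=-2: (A-λI) row 1 is [-16, -48], so an eigenvector is (-3, 1).
General solution: c_1e^(6t)(-2,1) + c_2e^(-2t)(-3,1).

x(t) = -2c_1e^(6t) - 3c_2e^(-2t), y(t) = c_1e^(6t) + c_2e^(-2t)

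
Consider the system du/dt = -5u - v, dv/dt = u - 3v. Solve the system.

u(t) = -c_1e^(-4t) - c_2te^(-4t) + c_2e^(-4t), v(t) = c_1e^(-4t) + c_2te^(-4t)

Coefficient matrix A = [[-5, -1], [1, -3]].
Characteristic polynomial det(A - λI) = λ^2 + 8λ + 16 = 0.
Single eigenvalue λ = -4 with algebraic multiplicity 2.
Eigenvector v = (-1,1); generalized eigenvector w with (A-λI)w=v is (1,0).
General solution: e^(-4t)[c_1·v + c_2·(t·v + w)].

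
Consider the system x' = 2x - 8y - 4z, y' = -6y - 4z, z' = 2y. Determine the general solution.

Coefficient matrix A = [[2, -8, -4], [0, -6, -4], [0, 2, 0]].
det(A - λI) = 0 gives eigenvalues λ = -4, 2, -2.
For λ=-4: eigenvector (2,2,-1).
For λ=2: eigenvector (1,0,0).
For λ=-2: eigenvector (-1,-1,1).
General solution: c_1e^(-4t)(2,2,-1) + c_2e^(2t)(1,0,0) + c_3e^(-2t)(-1,-1,1).

x(t) = 2c_1e^(-4t) + c_2e^(2t) - c_3e^(-2t), y(t) = 2c_1e^(-4t) - c_3e^(-2t), z(t) = -c_1e^(-4t) + c_3e^(-2t)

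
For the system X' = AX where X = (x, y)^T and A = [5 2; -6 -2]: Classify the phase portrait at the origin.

unstable node

A = [[5,2],[-6,-2]]; det(A-λI) = λ^2 - 3λ + 2.
λ = 2, 1: both positive.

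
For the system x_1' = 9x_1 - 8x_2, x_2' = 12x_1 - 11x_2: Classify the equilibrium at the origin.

A = [[9,-8],[12,-11]]; det(A-λI) = λ^2 + 2λ - 3.
λ = 1, -3: opposite signs.

saddle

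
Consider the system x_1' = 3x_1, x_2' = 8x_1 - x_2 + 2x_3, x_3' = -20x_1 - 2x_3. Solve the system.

Coefficient matrix A = [[3, 0, 0], [8, -1, 2], [-20, 0, -2]].
det(A - λI) = 0 gives eigenvalues λ = 3, -1, -2.
For λ=3: eigenvector (1,0,-4).
For λ=-1: eigenvector (0,1,0).
For λ=-2: eigenvector (0,-2,1).
General solution: C_1e^(3t)(1,0,-4) + C_2e^(-t)(0,1,0) + C_3e^(-2t)(0,-2,1).

x_1(t) = C_1e^(3t), x_2(t) = C_2e^(-t) - 2C_3e^(-2t), x_3(t) = -4C_1e^(3t) + C_3e^(-2t)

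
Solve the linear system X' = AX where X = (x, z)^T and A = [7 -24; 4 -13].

x(t) = -2K_1e^(-5t) - 3K_2e^(-t), z(t) = -K_1e^(-5t) - K_2e^(-t)

Coefficient matrix A = [[7, -24], [4, -13]].
Characteristic polynomial det(A - λI) = λ^2 + 6λ + 5 = 0.
Eigenvalues λ = -5, -1.
For λ=-5: (A-λI) row 1 is [12, -24], so an eigenvector is (-2, -1).
For λ=-1: (A-λI) row 1 is [8, -24], so an eigenvector is (-3, -1).
General solution: K_1e^(-5t)(-2,-1) + K_2e^(-t)(-3,-1).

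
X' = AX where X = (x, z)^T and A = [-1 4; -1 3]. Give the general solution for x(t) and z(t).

Coefficient matrix A = [[-1, 4], [-1, 3]].
Characteristic polynomial det(A - λI) = λ^2 - 2λ + 1 = 0.
Single eigenvalue λ = 1 with algebraic multiplicity 2.
Eigenvector v = (-2,-1); generalized eigenvector w with (A-λI)w=v is (-3,-2).
General solution: e^(t)[C_1·v + C_2·(t·v + w)].

x(t) = -2C_1e^(t) - 2C_2te^(t) - 3C_2e^(t), z(t) = -C_1e^(t) - C_2te^(t) - 2C_2e^(t)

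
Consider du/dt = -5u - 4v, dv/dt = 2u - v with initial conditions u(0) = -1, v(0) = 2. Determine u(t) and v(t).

u(t) = -3e^(-3t)sin(2t) - e^(-3t)cos(2t), v(t) = e^(-3t)sin(2t) + 2e^(-3t)cos(2t)

Coefficient matrix A = [[-5, -4], [2, -1]].
Characteristic polynomial det(A - λI) = λ^2 + 6λ + 13 = 0.
Eigenvalues λ = -3 ± 2i (complex conjugate pair).
For λ=-3+2i: an eigenvector is (1,-1) - i(1,0) = (1 - i, -1).
A real fundamental pair from Re and Im of e^((-3+2i)t)v: X_1 = e^(-3t)(cos(2t)·(1,-1) + sin(2t)·(1,0)), X_2 = e^(-3t)(sin(2t)·(1,-1) - cos(2t)·(1,0)).
General solution: c_1X_1 + c_2X_2.
Applying u(0)=-1, v(0)=2 gives c_1=-2, c_2=-1.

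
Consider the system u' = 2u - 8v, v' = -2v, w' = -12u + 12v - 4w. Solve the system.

u(t) = C_1e^(2t) + 2C_3e^(-2t), v(t) = C_3e^(-2t), w(t) = -2C_1e^(2t) + C_2e^(-4t) - 6C_3e^(-2t)

Coefficient matrix A = [[2, -8, 0], [0, -2, 0], [-12, 12, -4]].
det(A - λI) = 0 gives eigenvalues λ = 2, -4, -2.
For λ=2: eigenvector (1,0,-2).
For λ=-4: eigenvector (0,0,1).
For λ=-2: eigenvector (2,1,-6).
General solution: C_1e^(2t)(1,0,-2) + C_2e^(-4t)(0,0,1) + C_3e^(-2t)(2,1,-6).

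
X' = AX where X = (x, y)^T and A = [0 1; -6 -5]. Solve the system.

x(t) = -K_1e^(-3t) - K_2e^(-2t), y(t) = 3K_1e^(-3t) + 2K_2e^(-2t)

Coefficient matrix A = [[0, 1], [-6, -5]].
Characteristic polynomial det(A - λI) = λ^2 + 5λ + 6 = 0.
Eigenvalues λ = -3, -2.
For λ=-3: (A-λI) row 1 is [3, 1], so an eigenvector is (-1, 3).
For λ=-2: (A-λI) row 1 is [2, 1], so an eigenvector is (-1, 2).
General solution: K_1e^(-3t)(-1,3) + K_2e^(-2t)(-1,2).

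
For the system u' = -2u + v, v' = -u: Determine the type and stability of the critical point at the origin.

stable improper node

A = [[-2,1],[-1,0]]; det(A-λI) = λ^2 + 2λ + 1.
repeated λ = -1 with a single eigenvector.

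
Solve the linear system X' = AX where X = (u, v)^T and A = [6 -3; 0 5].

u(t) = 3c_1e^(5t) - c_2e^(6t), v(t) = c_1e^(5t)

Coefficient matrix A = [[6, -3], [0, 5]].
Characteristic polynomial det(A - λI) = λ^2 - 11λ + 30 = 0.
Eigenvalues λ = 5, 6.
For λ=5: (A-λI) row 1 is [1, -3], so an eigenvector is (3, 1).
For λ=6: (A-λI) row 1 is [0, -3], so an eigenvector is (-1, 0).
General solution: c_1e^(5t)(3,1) + c_2e^(6t)(-1,0).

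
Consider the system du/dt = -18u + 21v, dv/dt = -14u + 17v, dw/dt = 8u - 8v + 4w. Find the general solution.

u(t) = 3c_1e^(-4t) + c_3e^(3t), v(t) = 2c_1e^(-4t) + c_3e^(3t), w(t) = -c_1e^(-4t) + c_2e^(4t)

Coefficient matrix A = [[-18, 21, 0], [-14, 17, 0], [8, -8, 4]].
det(A - λI) = 0 gives eigenvalues λ = -4, 4, 3.
For λ=-4: eigenvector (3,2,-1).
For λ=4: eigenvector (0,0,1).
For λ=3: eigenvector (1,1,0).
General solution: c_1e^(-4t)(3,2,-1) + c_2e^(4t)(0,0,1) + c_3e^(3t)(1,1,0).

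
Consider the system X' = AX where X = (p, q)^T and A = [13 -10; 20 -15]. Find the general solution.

Coefficient matrix A = [[13, -10], [20, -15]].
Characteristic polynomial det(A - λI) = λ^2 + 2λ + 5 = 0.
Eigenvalues λ = -1 ± 2i (complex conjugate pair).
For λ=-1+2i: an eigenvector is (-1,-1) - i(-2,-3) = (-1 + 2i, -1 + 3i).
A real fundamental pair from Re and Im of e^((-1+2i)t)v: X_1 = e^(-t)(cos(2t)·(-1,-1) + sin(2t)·(-2,-3)), X_2 = e^(-t)(sin(2t)·(-1,-1) - cos(2t)·(-2,-3)).
General solution: C_1X_1 + C_2X_2.

p(t) = -2C_1e^(-t)sin(2t) - C_1e^(-t)cos(2t) - C_2e^(-t)sin(2t) + 2C_2e^(-t)cos(2t), q(t) = -3C_1e^(-t)sin(2t) - C_1e^(-t)cos(2t) - C_2e^(-t)sin(2t) + 3C_2e^(-t)cos(2t)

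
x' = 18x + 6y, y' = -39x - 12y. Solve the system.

x(t) = K_1e^(3t)sin(3t) + K_1e^(3t)cos(3t) + K_2e^(3t)sin(3t) - K_2e^(3t)cos(3t), y(t) = -3K_1e^(3t)sin(3t) - 2K_1e^(3t)cos(3t) - 2K_2e^(3t)sin(3t) + 3K_2e^(3t)cos(3t)

Coefficient matrix A = [[18, 6], [-39, -12]].
Characteristic polynomial det(A - λI) = λ^2 - 6λ + 18 = 0.
Eigenvalues λ = 3 ± 3i (complex conjugate pair).
For λ=3+3i: an eigenvector is (1,-2) - i(1,-3) = (1 - i, -2 + 3i).
A real fundamental pair from Re and Im of e^((3+3i)t)v: X_1 = e^(3t)(cos(3t)·(1,-2) + sin(3t)·(1,-3)), X_2 = e^(3t)(sin(3t)·(1,-2) - cos(3t)·(1,-3)).
General solution: K_1X_1 + K_2X_2.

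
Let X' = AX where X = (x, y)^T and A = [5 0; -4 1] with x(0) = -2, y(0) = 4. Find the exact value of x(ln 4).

-2048

A = [[5,0],[-4,1]]; eigenvalues λ = 5, 1.
Eigenvectors: (-1,1) for λ=5, (0,1) for λ=1.
From the initial condition, c_1 = 2, c_2 = 2.
x(ln 4) = (2)(4^5)(-1) + (2)(4^1)(0) = -2048.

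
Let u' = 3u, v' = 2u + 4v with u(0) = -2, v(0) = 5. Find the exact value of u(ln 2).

A = [[3,0],[2,4]]; eigenvalues λ = 3, 4.
Eigenvectors: (1,-2) for λ=3, (0,1) for λ=4.
From the initial condition, c_1 = -2, c_2 = 1.
u(ln 2) = (-2)(2^3)(1) + (1)(2^4)(0) = -16.

-16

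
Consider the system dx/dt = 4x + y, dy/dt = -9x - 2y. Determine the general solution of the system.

x(t) = K_1e^(t) + K_2te^(t) + K_2e^(t), y(t) = -3K_1e^(t) - 3K_2te^(t) - 2K_2e^(t)

Coefficient matrix A = [[4, 1], [-9, -2]].
Characteristic polynomial det(A - λI) = λ^2 - 2λ + 1 = 0.
Single eigenvalue λ = 1 with algebraic multiplicity 2.
Eigenvector v = (1,-3); generalized eigenvector w with (A-λI)w=v is (1,-2).
General solution: e^(t)[K_1·v + K_2·(t·v + w)].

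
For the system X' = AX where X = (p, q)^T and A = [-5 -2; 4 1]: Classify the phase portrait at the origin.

A = [[-5,-2],[4,1]]; det(A-λI) = λ^2 + 4λ + 3.
λ = -3, -1: both negative.

stable node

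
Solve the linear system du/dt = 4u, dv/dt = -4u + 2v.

Coefficient matrix A = [[4, 0], [-4, 2]].
Characteristic polynomial det(A - λI) = λ^2 - 6λ + 8 = 0.
Eigenvalues λ = 2, 4.
For λ=2: (A-λI) row 1 is [2, 0], so an eigenvector is (0, 1).
For λ=4: (A-λI) row 2 is [-4, -2], so an eigenvector is (1, -2).
General solution: K_1e^(2t)(0,1) + K_2e^(4t)(1,-2).

u(t) = K_2e^(4t), v(t) = K_1e^(2t) - 2K_2e^(4t)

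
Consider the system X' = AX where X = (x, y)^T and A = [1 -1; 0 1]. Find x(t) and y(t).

Coefficient matrix A = [[1, -1], [0, 1]].
Characteristic polynomial det(A - λI) = λ^2 - 2λ + 1 = 0.
Single eigenvalue λ = 1 with algebraic multiplicity 2.
Eigenvector v = (-1,0); generalized eigenvector w with (A-λI)w=v is (1,1).
General solution: e^(t)[C_1·v + C_2·(t·v + w)].

x(t) = -C_1e^(t) - C_2te^(t) + C_2e^(t), y(t) = C_2e^(t)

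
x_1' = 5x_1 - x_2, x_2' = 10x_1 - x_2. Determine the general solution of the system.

Coefficient matrix A = [[5, -1], [10, -1]].
Characteristic polynomial det(A - λI) = λ^2 - 4λ + 5 = 0.
Eigenvalues λ = 2 ± i (complex conjugate pair).
For λ=2+i: an eigenvector is (-1,-3) - i(0,-1) = (-1, -3 + i).
A real fundamental pair from Re and Im of e^((2+i)t)v: X_1 = e^(2t)(cos(t)·(-1,-3) + sin(t)·(0,-1)), X_2 = e^(2t)(sin(t)·(-1,-3) - cos(t)·(0,-1)).
General solution: K_1X_1 + K_2X_2.

x_1(t) = -K_1e^(2t)cos(t) - K_2e^(2t)sin(t), x_2(t) = -K_1e^(2t)sin(t) - 3K_1e^(2t)cos(t) - 3K_2e^(2t)sin(t) + K_2e^(2t)cos(t)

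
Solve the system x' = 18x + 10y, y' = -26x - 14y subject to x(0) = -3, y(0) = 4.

x(t) = -4e^(2t)sin(2t) - 3e^(2t)cos(2t), y(t) = 7e^(2t)sin(2t) + 4e^(2t)cos(2t)

Coefficient matrix A = [[18, 10], [-26, -14]].
Characteristic polynomial det(A - λI) = λ^2 - 4λ + 8 = 0.
Eigenvalues λ = 2 ± 2i (complex conjugate pair).
For λ=2+2i: an eigenvector is (2,-3) - i(1,-2) = (2 - i, -3 + 2i).
A real fundamental pair from Re and Im of e^((2+2i)t)v: X_1 = e^(2t)(cos(2t)·(2,-3) + sin(2t)·(1,-2)), X_2 = e^(2t)(sin(2t)·(2,-3) - cos(2t)·(1,-2)).
General solution: c_1X_1 + c_2X_2.
Applying x(0)=-3, y(0)=4 gives c_1=-2, c_2=-1.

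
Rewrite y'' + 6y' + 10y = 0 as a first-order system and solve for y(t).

y(t) = C_1e^(-3t)cos(t) + C_2e^(-3t)sin(t)

Let x_1 = y, x_2 = y'. Then x_1' = x_2 and x_2' = -10x_1 - 6x_2.
A = [[0,1],[-10,-6]]; det(A-λI) = λ^2 + 6λ + 10.
Eigenvalues λ = -3 ± i.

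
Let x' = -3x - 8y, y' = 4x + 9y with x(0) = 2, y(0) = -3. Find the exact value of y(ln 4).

A = [[-3,-8],[4,9]]; eigenvalues λ = 5, 1.
Eigenvectors: (1,-1) for λ=5, (-2,1) for λ=1.
From the initial condition, c_1 = 4, c_2 = 1.
y(ln 4) = (4)(4^5)(-1) + (1)(4^1)(1) = -4092.

-4092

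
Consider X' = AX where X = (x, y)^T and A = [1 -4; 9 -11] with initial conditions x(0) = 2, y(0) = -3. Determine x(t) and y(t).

Coefficient matrix A = [[1, -4], [9, -11]].
Characteristic polynomial det(A - λI) = λ^2 + 10λ + 25 = 0.
Single eigenvalue λ = -5 with algebraic multiplicity 2.
Eigenvector v = (2,3); generalized eigenvector w with (A-λI)w=v is (1,1).
General solution: e^(-5t)[c_1·v + c_2·(t·v + w)].
Applying x(0)=2, y(0)=-3 gives c_1=-5, c_2=12.

x(t) = 24te^(-5t) + 2e^(-5t), y(t) = 36te^(-5t) - 3e^(-5t)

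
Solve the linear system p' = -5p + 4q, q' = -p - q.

Coefficient matrix A = [[-5, 4], [-1, -1]].
Characteristic polynomial det(A - λI) = λ^2 + 6λ + 9 = 0.
Single eigenvalue λ = -3 with algebraic multiplicity 2.
Eigenvector v = (-2,-1); generalized eigenvector w with (A-λI)w=v is (-3,-2).
General solution: e^(-3t)[C_1·v + C_2·(t·v + w)].

p(t) = -2C_1e^(-3t) - 2C_2te^(-3t) - 3C_2e^(-3t), q(t) = -C_1e^(-3t) - C_2te^(-3t) - 2C_2e^(-3t)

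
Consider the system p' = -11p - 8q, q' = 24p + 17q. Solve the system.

Coefficient matrix A = [[-11, -8], [24, 17]].
Characteristic polynomial det(A - λI) = λ^2 - 6λ + 5 = 0.
Eigenvalues λ = 5, 1.
For λ=5: (A-λI) row 1 is [-16, -8], so an eigenvector is (-1, 2).
For λ=1: (A-λI) row 1 is [-12, -8], so an eigenvector is (-2, 3).
General solution: K_1e^(5t)(-1,2) + K_2e^(t)(-2,3).

p(t) = -K_1e^(5t) - 2K_2e^(t), q(t) = 2K_1e^(5t) + 3K_2e^(t)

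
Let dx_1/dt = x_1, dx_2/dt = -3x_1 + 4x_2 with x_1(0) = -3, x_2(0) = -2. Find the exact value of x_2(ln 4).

A = [[1,0],[-3,4]]; eigenvalues λ = 1, 4.
Eigenvectors: (-1,-1) for λ=1, (0,1) for λ=4.
From the initial condition, c_1 = 3, c_2 = 1.
x_2(ln 4) = (3)(4^1)(-1) + (1)(4^4)(1) = 244.

244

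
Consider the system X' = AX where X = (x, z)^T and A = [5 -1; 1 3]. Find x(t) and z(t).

x(t) = -K_1e^(4t) - K_2te^(4t) + K_2e^(4t), z(t) = -K_1e^(4t) - K_2te^(4t) + 2K_2e^(4t)

Coefficient matrix A = [[5, -1], [1, 3]].
Characteristic polynomial det(A - λI) = λ^2 - 8λ + 16 = 0.
Single eigenvalue λ = 4 with algebraic multiplicity 2.
Eigenvector v = (-1,-1); generalized eigenvector w with (A-λI)w=v is (1,2).
General solution: e^(4t)[K_1·v + K_2·(t·v + w)].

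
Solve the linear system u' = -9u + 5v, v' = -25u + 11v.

Coefficient matrix A = [[-9, 5], [-25, 11]].
Characteristic polynomial det(A - λI) = λ^2 - 2λ + 26 = 0.
Eigenvalues λ = 1 ± 5i (complex conjugate pair).
For λ=1+5i: an eigenvector is (1,2) - i(0,-1) = (1, 2 + i).
A real fundamental pair from Re and Im of e^((1+5i)t)v: X_1 = e^(t)(cos(5t)·(1,2) + sin(5t)·(0,-1)), X_2 = e^(t)(sin(5t)·(1,2) - cos(5t)·(0,-1)).
General solution: K_1X_1 + K_2X_2.

u(t) = K_1e^(t)cos(5t) + K_2e^(t)sin(5t), v(t) = -K_1e^(t)sin(5t) + 2K_1e^(t)cos(5t) + 2K_2e^(t)sin(5t) + K_2e^(t)cos(5t)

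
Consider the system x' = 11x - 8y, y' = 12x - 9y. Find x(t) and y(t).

x(t) = 2c_1e^(-t) - c_2e^(3t), y(t) = 3c_1e^(-t) - c_2e^(3t)

Coefficient matrix A = [[11, -8], [12, -9]].
Characteristic polynomial det(A - λI) = λ^2 - 2λ - 3 = 0.
Eigenvalues λ = -1, 3.
For λ=-1: (A-λI) row 1 is [12, -8], so an eigenvector is (2, 3).
For λ=3: (A-λI) row 1 is [8, -8], so an eigenvector is (-1, -1).
General solution: c_1e^(-t)(2,3) + c_2e^(3t)(-1,-1).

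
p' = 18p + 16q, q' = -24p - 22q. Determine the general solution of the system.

p(t) = -C_1e^(2t) - 2C_2e^(-6t), q(t) = C_1e^(2t) + 3C_2e^(-6t)

Coefficient matrix A = [[18, 16], [-24, -22]].
Characteristic polynomial det(A - λI) = λ^2 + 4λ - 12 = 0.
Eigenvalues λ = 2, -6.
For λ=2: (A-λI) row 1 is [16, 16], so an eigenvector is (-1, 1).
For λ=-6: (A-λI) row 1 is [24, 16], so an eigenvector is (-2, 3).
General solution: C_1e^(2t)(-1,1) + C_2e^(-6t)(-2,3).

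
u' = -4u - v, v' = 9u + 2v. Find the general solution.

Coefficient matrix A = [[-4, -1], [9, 2]].
Characteristic polynomial det(A - λI) = λ^2 + 2λ + 1 = 0.
Single eigenvalue λ = -1 with algebraic multiplicity 2.
Eigenvector v = (-1,3); generalized eigenvector w with (A-λI)w=v is (0,1).
General solution: e^(-t)[C_1·v + C_2·(t·v + w)].

u(t) = -C_1e^(-t) - C_2te^(-t), v(t) = 3C_1e^(-t) + 3C_2te^(-t) + C_2e^(-t)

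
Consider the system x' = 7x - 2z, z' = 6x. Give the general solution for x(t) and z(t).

Coefficient matrix A = [[7, -2], [6, 0]].
Characteristic polynomial det(A - λI) = λ^2 - 7λ + 12 = 0.
Eigenvalues λ = 3, 4.
For λ=3: (A-λI) row 1 is [4, -2], so an eigenvector is (-1, -2).
For λ=4: (A-λI) row 1 is [3, -2], so an eigenvector is (2, 3).
General solution: c_1e^(3t)(-1,-2) + c_2e^(4t)(2,3).

x(t) = -c_1e^(3t) + 2c_2e^(4t), z(t) = -2c_1e^(3t) + 3c_2e^(4t)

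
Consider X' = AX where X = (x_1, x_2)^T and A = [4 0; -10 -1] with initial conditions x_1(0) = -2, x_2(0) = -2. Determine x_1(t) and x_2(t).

Coefficient matrix A = [[4, 0], [-10, -1]].
Characteristic polynomial det(A - λI) = λ^2 - 3λ - 4 = 0.
Eigenvalues λ = -1, 4.
For λ=-1: (A-λI) row 1 is [5, 0], so an eigenvector is (0, 1).
For λ=4: (A-λI) row 2 is [-10, -5], so an eigenvector is (1, -2).
General solution: K_1e^(-t)(0,1) + K_2e^(4t)(1,-2).
Applying x_1(0)=-2, x_2(0)=-2 gives K_1=-6, K_2=-2.

x_1(t) = -2e^(4t), x_2(t) = 4e^(4t) - 6e^(-t)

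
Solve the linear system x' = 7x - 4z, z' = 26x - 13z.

Coefficient matrix A = [[7, -4], [26, -13]].
Characteristic polynomial det(A - λI) = λ^2 + 6λ + 13 = 0.
Eigenvalues λ = -3 ± 2i (complex conjugate pair).
For λ=-3+2i: an eigenvector is (-1,-2) - i(-1,-3) = (-1 + i, -2 + 3i).
A real fundamental pair from Re and Im of e^((-3+2i)t)v: X_1 = e^(-3t)(cos(2t)·(-1,-2) + sin(2t)·(-1,-3)), X_2 = e^(-3t)(sin(2t)·(-1,-2) - cos(2t)·(-1,-3)).
General solution: c_1X_1 + c_2X_2.

x(t) = -c_1e^(-3t)sin(2t) - c_1e^(-3t)cos(2t) - c_2e^(-3t)sin(2t) + c_2e^(-3t)cos(2t), z(t) = -3c_1e^(-3t)sin(2t) - 2c_1e^(-3t)cos(2t) - 2c_2e^(-3t)sin(2t) + 3c_2e^(-3t)cos(2t)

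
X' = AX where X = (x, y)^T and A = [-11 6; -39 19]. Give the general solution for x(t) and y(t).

Coefficient matrix A = [[-11, 6], [-39, 19]].
Characteristic polynomial det(A - λI) = λ^2 - 8λ + 25 = 0.
Eigenvalues λ = 4 ± 3i (complex conjugate pair).
For λ=4+3i: an eigenvector is (1,2) - i(-1,-3) = (1 + i, 2 + 3i).
A real fundamental pair from Re and Im of e^((4+3i)t)v: X_1 = e^(4t)(cos(3t)·(1,2) + sin(3t)·(-1,-3)), X_2 = e^(4t)(sin(3t)·(1,2) - cos(3t)·(-1,-3)).
General solution: C_1X_1 + C_2X_2.

x(t) = -C_1e^(4t)sin(3t) + C_1e^(4t)cos(3t) + C_2e^(4t)sin(3t) + C_2e^(4t)cos(3t), y(t) = -3C_1e^(4t)sin(3t) + 2C_1e^(4t)cos(3t) + 2C_2e^(4t)sin(3t) + 3C_2e^(4t)cos(3t)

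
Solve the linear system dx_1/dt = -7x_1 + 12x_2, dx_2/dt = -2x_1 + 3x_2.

Coefficient matrix A = [[-7, 12], [-2, 3]].
Characteristic polynomial det(A - λI) = λ^2 + 4λ + 3 = 0.
Eigenvalues λ = -1, -3.
For λ=-1: (A-λI) row 1 is [-6, 12], so an eigenvector is (2, 1).
For λ=-3: (A-λI) row 1 is [-4, 12], so an eigenvector is (3, 1).
General solution: C_1e^(-t)(2,1) + C_2e^(-3t)(3,1).

x_1(t) = 2C_1e^(-t) + 3C_2e^(-3t), x_2(t) = C_1e^(-t) + C_2e^(-3t)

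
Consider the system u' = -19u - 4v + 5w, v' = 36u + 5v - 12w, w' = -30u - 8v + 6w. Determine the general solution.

u(t) = c_1e^(-4t) + 2c_2e^(-3t) + c_3e^(-t), v(t) = -3c_2e^(-3t) - 2c_3e^(-t), w(t) = 3c_1e^(-4t) + 4c_2e^(-3t) + 2c_3e^(-t)

Coefficient matrix A = [[-19, -4, 5], [36, 5, -12], [-30, -8, 6]].
det(A - λI) = 0 gives eigenvalues λ = -4, -3, -1.
For λ=-4: eigenvector (1,0,3).
For λ=-3: eigenvector (2,-3,4).
For λ=-1: eigenvector (1,-2,2).
General solution: c_1e^(-4t)(1,0,3) + c_2e^(-3t)(2,-3,4) + c_3e^(-t)(1,-2,2).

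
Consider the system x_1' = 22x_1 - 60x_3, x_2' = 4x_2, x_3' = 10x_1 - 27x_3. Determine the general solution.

Coefficient matrix A = [[22, 0, -60], [0, 4, 0], [10, 0, -27]].
det(A - λI) = 0 gives eigenvalues λ = -2, 4, -3.
For λ=-2: eigenvector (5,0,2).
For λ=4: eigenvector (0,1,0).
For λ=-3: eigenvector (12,0,5).
General solution: C_1e^(-2t)(5,0,2) + C_2e^(4t)(0,1,0) + C_3e^(-3t)(12,0,5).

x_1(t) = 5C_1e^(-2t) + 12C_3e^(-3t), x_2(t) = C_2e^(4t), x_3(t) = 2C_1e^(-2t) + 5C_3e^(-3t)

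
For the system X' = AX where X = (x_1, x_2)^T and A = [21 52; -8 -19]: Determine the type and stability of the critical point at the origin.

A = [[21,52],[-8,-19]]; det(A-λI) = λ^2 - 2λ + 17.
λ = 1 ± 4i: positive real part.

unstable spiral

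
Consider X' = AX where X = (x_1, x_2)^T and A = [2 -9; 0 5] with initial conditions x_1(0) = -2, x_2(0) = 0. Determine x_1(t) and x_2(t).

Coefficient matrix A = [[2, -9], [0, 5]].
Characteristic polynomial det(A - λI) = λ^2 - 7λ + 10 = 0.
Eigenvalues λ = 5, 2.
For λ=5: (A-λI) row 1 is [-3, -9], so an eigenvector is (3, -1).
For λ=2: (A-λI) row 1 is [0, -9], so an eigenvector is (1, 0).
General solution: C_1e^(5t)(3,-1) + C_2e^(2t)(1,0).
Applying x_1(0)=-2, x_2(0)=0 gives C_1=0, C_2=-2.

x_1(t) = -2e^(2t), x_2(t) = 0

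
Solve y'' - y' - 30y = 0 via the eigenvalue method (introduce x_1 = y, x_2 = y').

y(t) = c_1e^(6t) + c_2e^(-5t)

Let x_1 = y, x_2 = y'. Then x_1' = x_2 and x_2' = 30x_1 + x_2.
A = [[0,1],[30,1]]; det(A-λI) = λ^2 - λ - 30.
Eigenvalues λ = 6, -5 with eigenvectors (1,6), (1,-5).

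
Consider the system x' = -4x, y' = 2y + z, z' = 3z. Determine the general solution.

x(t) = C_1e^(-4t), y(t) = C_2e^(2t) + C_3e^(3t), z(t) = C_3e^(3t)

Coefficient matrix A = [[-4, 0, 0], [0, 2, 1], [0, 0, 3]].
det(A - λI) = 0 gives eigenvalues λ = -4, 2, 3.
For λ=-4: eigenvector (1,0,0).
For λ=2: eigenvector (0,1,0).
For λ=3: eigenvector (0,1,1).
General solution: C_1e^(-4t)(1,0,0) + C_2e^(2t)(0,1,0) + C_3e^(3t)(0,1,1).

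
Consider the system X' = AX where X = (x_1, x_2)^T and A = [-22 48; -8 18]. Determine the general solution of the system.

x_1(t) = -3C_1e^(-6t) + 2C_2e^(2t), x_2(t) = -C_1e^(-6t) + C_2e^(2t)

Coefficient matrix A = [[-22, 48], [-8, 18]].
Characteristic polynomial det(A - λI) = λ^2 + 4λ - 12 = 0.
Eigenvalues λ = -6, 2.
For λ=-6: (A-λI) row 1 is [-16, 48], so an eigenvector is (-3, -1).
For λ=2: (A-λI) row 1 is [-24, 48], so an eigenvector is (2, 1).
General solution: C_1e^(-6t)(-3,-1) + C_2e^(2t)(2,1).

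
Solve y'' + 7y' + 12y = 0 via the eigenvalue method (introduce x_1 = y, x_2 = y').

y(t) = C_1e^(-4t) + C_2e^(-3t)

Let x_1 = y, x_2 = y'. Then x_1' = x_2 and x_2' = -12x_1 - 7x_2.
A = [[0,1],[-12,-7]]; det(A-λI) = λ^2 + 7λ + 12.
Eigenvalues λ = -4, -3 with eigenvectors (1,-4), (1,-3).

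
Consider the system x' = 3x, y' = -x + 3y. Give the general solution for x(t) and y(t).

Coefficient matrix A = [[3, 0], [-1, 3]].
Characteristic polynomial det(A - λI) = λ^2 - 6λ + 9 = 0.
Single eigenvalue λ = 3 with algebraic multiplicity 2.
Eigenvector v = (0,-1); generalized eigenvector w with (A-λI)w=v is (1,3).
General solution: e^(3t)[C_1·v + C_2·(t·v + w)].

x(t) = C_2e^(3t), y(t) = -C_1e^(3t) - C_2te^(3t) + 3C_2e^(3t)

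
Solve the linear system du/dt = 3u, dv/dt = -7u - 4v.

Coefficient matrix A = [[3, 0], [-7, -4]].
Characteristic polynomial det(A - λI) = λ^2 + λ - 12 = 0.
Eigenvalues λ = -4, 3.
For λ=-4: (A-λI) row 1 is [7, 0], so an eigenvector is (0, 1).
For λ=3: (A-λI) row 2 is [-7, -7], so an eigenvector is (-1, 1).
General solution: K_1e^(-4t)(0,1) + K_2e^(3t)(-1,1).

u(t) = -K_2e^(3t), v(t) = K_1e^(-4t) + K_2e^(3t)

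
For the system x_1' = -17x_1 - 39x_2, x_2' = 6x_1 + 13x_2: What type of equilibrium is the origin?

stable spiral

A = [[-17,-39],[6,13]]; det(A-λI) = λ^2 + 4λ + 13.
λ = -2 ± 3i: negative real part.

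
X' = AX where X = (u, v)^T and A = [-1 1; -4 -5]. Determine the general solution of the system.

Coefficient matrix A = [[-1, 1], [-4, -5]].
Characteristic polynomial det(A - λI) = λ^2 + 6λ + 9 = 0.
Single eigenvalue λ = -3 with algebraic multiplicity 2.
Eigenvector v = (-1,2); generalized eigenvector w with (A-λI)w=v is (1,-3).
General solution: e^(-3t)[C_1·v + C_2·(t·v + w)].

u(t) = -C_1e^(-3t) - C_2te^(-3t) + C_2e^(-3t), v(t) = 2C_1e^(-3t) + 2C_2te^(-3t) - 3C_2e^(-3t)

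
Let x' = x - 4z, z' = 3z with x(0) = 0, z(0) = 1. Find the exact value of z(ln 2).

A = [[1,-4],[0,3]]; eigenvalues λ = 3, 1.
Eigenvectors: (-2,1) for λ=3, (-1,0) for λ=1.
From the initial condition, c_1 = 1, c_2 = -2.
z(ln 2) = (1)(2^3)(1) + (-2)(2^1)(0) = 8.

8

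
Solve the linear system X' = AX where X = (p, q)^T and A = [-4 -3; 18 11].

p(t) = c_1e^(5t) - c_2e^(2t), q(t) = -3c_1e^(5t) + 2c_2e^(2t)

Coefficient matrix A = [[-4, -3], [18, 11]].
Characteristic polynomial det(A - λI) = λ^2 - 7λ + 10 = 0.
Eigenvalues λ = 5, 2.
For λ=5: (A-λI) row 1 is [-9, -3], so an eigenvector is (1, -3).
For λ=2: (A-λI) row 1 is [-6, -3], so an eigenvector is (-1, 2).
General solution: c_1e^(5t)(1,-3) + c_2e^(2t)(-1,2).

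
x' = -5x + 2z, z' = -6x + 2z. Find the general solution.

Coefficient matrix A = [[-5, 2], [-6, 2]].
Characteristic polynomial det(A - λI) = λ^2 + 3λ + 2 = 0.
Eigenvalues λ = -2, -1.
For λ=-2: (A-λI) row 1 is [-3, 2], so an eigenvector is (2, 3).
For λ=-1: (A-λI) row 1 is [-4, 2], so an eigenvector is (1, 2).
General solution: C_1e^(-2t)(2,3) + C_2e^(-t)(1,2).

x(t) = 2C_1e^(-2t) + C_2e^(-t), z(t) = 3C_1e^(-2t) + 2C_2e^(-t)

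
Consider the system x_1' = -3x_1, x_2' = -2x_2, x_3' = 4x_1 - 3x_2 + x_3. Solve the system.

Coefficient matrix A = [[-3, 0, 0], [0, -2, 0], [4, -3, 1]].
det(A - λI) = 0 gives eigenvalues λ = -3, 1, -2.
For λ=-3: eigenvector (1,0,-1).
For λ=1: eigenvector (0,0,1).
For λ=-2: eigenvector (0,1,1).
General solution: c_1e^(-3t)(1,0,-1) + c_2e^(t)(0,0,1) + c_3e^(-2t)(0,1,1).

x_1(t) = c_1e^(-3t), x_2(t) = c_3e^(-2t), x_3(t) = -c_1e^(-3t) + c_2e^(t) + c_3e^(-2t)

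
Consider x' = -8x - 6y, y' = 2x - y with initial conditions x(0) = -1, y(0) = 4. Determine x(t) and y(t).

Coefficient matrix A = [[-8, -6], [2, -1]].
Characteristic polynomial det(A - λI) = λ^2 + 9λ + 20 = 0.
Eigenvalues λ = -4, -5.
For λ=-4: (A-λI) row 1 is [-4, -6], so an eigenvector is (-3, 2).
For λ=-5: (A-λI) row 1 is [-3, -6], so an eigenvector is (2, -1).
General solution: C_1e^(-4t)(-3,2) + C_2e^(-5t)(2,-1).
Applying x(0)=-1, y(0)=4 gives C_1=7, C_2=10.

x(t) = -21e^(-4t) + 20e^(-5t), y(t) = 14e^(-4t) - 10e^(-5t)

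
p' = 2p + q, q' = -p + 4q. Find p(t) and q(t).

p(t) = c_1e^(3t) + c_2te^(3t) - 2c_2e^(3t), q(t) = c_1e^(3t) + c_2te^(3t) - c_2e^(3t)

Coefficient matrix A = [[2, 1], [-1, 4]].
Characteristic polynomial det(A - λI) = λ^2 - 6λ + 9 = 0.
Single eigenvalue λ = 3 with algebraic multiplicity 2.
Eigenvector v = (1,1); generalized eigenvector w with (A-λI)w=v is (-2,-1).
General solution: e^(3t)[c_1·v + c_2·(t·v + w)].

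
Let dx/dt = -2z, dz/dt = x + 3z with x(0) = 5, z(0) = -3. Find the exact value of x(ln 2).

A = [[0,-2],[1,3]]; eigenvalues λ = 1, 2.
Eigenvectors: (-2,1) for λ=1, (-1,1) for λ=2.
From the initial condition, c_1 = -2, c_2 = -1.
x(ln 2) = (-2)(2^1)(-2) + (-1)(2^2)(-1) = 12.

12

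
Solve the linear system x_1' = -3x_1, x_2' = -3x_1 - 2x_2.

x_1(t) = -C_2e^(-3t), x_2(t) = C_1e^(-2t) - 3C_2e^(-3t)

Coefficient matrix A = [[-3, 0], [-3, -2]].
Characteristic polynomial det(A - λI) = λ^2 + 5λ + 6 = 0.
Eigenvalues λ = -2, -3.
For λ=-2: (A-λI) row 1 is [-1, 0], so an eigenvector is (0, 1).
For λ=-3: (A-λI) row 2 is [-3, 1], so an eigenvector is (-1, -3).
General solution: C_1e^(-2t)(0,1) + C_2e^(-3t)(-1,-3).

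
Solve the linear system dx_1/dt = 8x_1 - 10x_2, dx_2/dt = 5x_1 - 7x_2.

x_1(t) = -2c_1e^(3t) + c_2e^(-2t), x_2(t) = -c_1e^(3t) + c_2e^(-2t)

Coefficient matrix A = [[8, -10], [5, -7]].
Characteristic polynomial det(A - λI) = λ^2 - λ - 6 = 0.
Eigenvalues λ = 3, -2.
For λ=3: (A-λI) row 1 is [5, -10], so an eigenvector is (-2, -1).
For λ=-2: (A-λI) row 1 is [10, -10], so an eigenvector is (1, 1).
General solution: c_1e^(3t)(-2,-1) + c_2e^(-2t)(1,1).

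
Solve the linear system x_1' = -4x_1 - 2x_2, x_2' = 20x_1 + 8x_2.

Coefficient matrix A = [[-4, -2], [20, 8]].
Characteristic polynomial det(A - λI) = λ^2 - 4λ + 8 = 0.
Eigenvalues λ = 2 ± 2i (complex conjugate pair).
For λ=2+2i: an eigenvector is (-1,3) - i(0,-1) = (-1, 3 + i).
A real fundamental pair from Re and Im of e^((2+2i)t)v: X_1 = e^(2t)(cos(2t)·(-1,3) + sin(2t)·(0,-1)), X_2 = e^(2t)(sin(2t)·(-1,3) - cos(2t)·(0,-1)).
General solution: c_1X_1 + c_2X_2.

x_1(t) = -c_1e^(2t)cos(2t) - c_2e^(2t)sin(2t), x_2(t) = -c_1e^(2t)sin(2t) + 3c_1e^(2t)cos(2t) + 3c_2e^(2t)sin(2t) + c_2e^(2t)cos(2t)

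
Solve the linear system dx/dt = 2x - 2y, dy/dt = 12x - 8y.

Coefficient matrix A = [[2, -2], [12, -8]].
Characteristic polynomial det(A - λI) = λ^2 + 6λ + 8 = 0.
Eigenvalues λ = -4, -2.
For λ=-4: (A-λI) row 1 is [6, -2], so an eigenvector is (1, 3).
For λ=-2: (A-λI) row 1 is [4, -2], so an eigenvector is (1, 2).
General solution: K_1e^(-4t)(1,3) + K_2e^(-2t)(1,2).

x(t) = K_1e^(-4t) + K_2e^(-2t), y(t) = 3K_1e^(-4t) + 2K_2e^(-2t)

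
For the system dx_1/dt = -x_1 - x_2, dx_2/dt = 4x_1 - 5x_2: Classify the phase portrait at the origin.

stable improper node

A = [[-1,-1],[4,-5]]; det(A-λI) = λ^2 + 6λ + 9.
repeated λ = -3 with a single eigenvector.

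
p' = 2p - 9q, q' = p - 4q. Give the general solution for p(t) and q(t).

p(t) = -3C_1e^(-t) - 3C_2te^(-t) + 2C_2e^(-t), q(t) = -C_1e^(-t) - C_2te^(-t) + C_2e^(-t)

Coefficient matrix A = [[2, -9], [1, -4]].
Characteristic polynomial det(A - λI) = λ^2 + 2λ + 1 = 0.
Single eigenvalue λ = -1 with algebraic multiplicity 2.
Eigenvector v = (-3,-1); generalized eigenvector w with (A-λI)w=v is (2,1).
General solution: e^(-t)[C_1·v + C_2·(t·v + w)].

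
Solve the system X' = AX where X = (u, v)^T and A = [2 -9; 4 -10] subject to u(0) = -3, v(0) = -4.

u(t) = 18te^(-4t) - 3e^(-4t), v(t) = 12te^(-4t) - 4e^(-4t)

Coefficient matrix A = [[2, -9], [4, -10]].
Characteristic polynomial det(A - λI) = λ^2 + 8λ + 16 = 0.
Single eigenvalue λ = -4 with algebraic multiplicity 2.
Eigenvector v = (-3,-2); generalized eigenvector w with (A-λI)w=v is (-2,-1).
General solution: e^(-4t)[c_1·v + c_2·(t·v + w)].
Applying u(0)=-3, v(0)=-4 gives c_1=5, c_2=-6.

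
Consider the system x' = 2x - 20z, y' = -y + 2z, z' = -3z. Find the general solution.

Coefficient matrix A = [[2, 0, -20], [0, -1, 2], [0, 0, -3]].
det(A - λI) = 0 gives eigenvalues λ = -1, 2, -3.
For λ=-1: eigenvector (0,1,0).
For λ=2: eigenvector (1,0,0).
For λ=-3: eigenvector (4,-1,1).
General solution: C_1e^(-t)(0,1,0) + C_2e^(2t)(1,0,0) + C_3e^(-3t)(4,-1,1).

x(t) = C_2e^(2t) + 4C_3e^(-3t), y(t) = C_1e^(-t) - C_3e^(-3t), z(t) = C_3e^(-3t)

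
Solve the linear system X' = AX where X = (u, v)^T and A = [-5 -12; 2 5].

Coefficient matrix A = [[-5, -12], [2, 5]].
Characteristic polynomial det(A - λI) = λ^2 - 1 = 0.
Eigenvalues λ = -1, 1.
For λ=-1: (A-λI) row 1 is [-4, -12], so an eigenvector is (3, -1).
For λ=1: (A-λI) row 1 is [-6, -12], so an eigenvector is (2, -1).
General solution: K_1e^(-t)(3,-1) + K_2e^(t)(2,-1).

u(t) = 3K_1e^(-t) + 2K_2e^(t), v(t) = -K_1e^(-t) - K_2e^(t)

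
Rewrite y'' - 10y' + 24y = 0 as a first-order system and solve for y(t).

Let x_1 = y, x_2 = y'. Then x_1' = x_2 and x_2' = -24x_1 + 10x_2.
A = [[0,1],[-24,10]]; det(A-λI) = λ^2 - 10λ + 24.
Eigenvalues λ = 6, 4 with eigenvectors (1,6), (1,4).

y(t) = K_1e^(6t) + K_2e^(4t)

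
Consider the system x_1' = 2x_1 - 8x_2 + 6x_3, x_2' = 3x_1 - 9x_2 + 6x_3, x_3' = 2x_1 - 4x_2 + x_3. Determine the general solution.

x_1(t) = -3c_1e^(-2t) + 2c_2e^(-3t) - 4c_3e^(-t), x_2(t) = -3c_1e^(-2t) + 2c_2e^(-3t) - 3c_3e^(-t), x_3(t) = -2c_1e^(-2t) + c_2e^(-3t) - 2c_3e^(-t)

Coefficient matrix A = [[2, -8, 6], [3, -9, 6], [2, -4, 1]].
det(A - λI) = 0 gives eigenvalues λ = -2, -3, -1.
For λ=-2: eigenvector (-3,-3,-2).
For λ=-3: eigenvector (2,2,1).
For λ=-1: eigenvector (-4,-3,-2).
General solution: c_1e^(-2t)(-3,-3,-2) + c_2e^(-3t)(2,2,1) + c_3e^(-t)(-4,-3,-2).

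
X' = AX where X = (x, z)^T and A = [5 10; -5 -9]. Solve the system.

x(t) = -3K_1e^(-2t)sin(t) + K_1e^(-2t)cos(t) + K_2e^(-2t)sin(t) + 3K_2e^(-2t)cos(t), z(t) = 2K_1e^(-2t)sin(t) - K_1e^(-2t)cos(t) - K_2e^(-2t)sin(t) - 2K_2e^(-2t)cos(t)

Coefficient matrix A = [[5, 10], [-5, -9]].
Characteristic polynomial det(A - λI) = λ^2 + 4λ + 5 = 0.
Eigenvalues λ = -2 ± i (complex conjugate pair).
For λ=-2+i: an eigenvector is (1,-1) - i(-3,2) = (1 + 3i, -1 - 2i).
A real fundamental pair from Re and Im of e^((-2+i)t)v: X_1 = e^(-2t)(cos(t)·(1,-1) + sin(t)·(-3,2)), X_2 = e^(-2t)(sin(t)·(1,-1) - cos(t)·(-3,2)).
General solution: K_1X_1 + K_2X_2.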